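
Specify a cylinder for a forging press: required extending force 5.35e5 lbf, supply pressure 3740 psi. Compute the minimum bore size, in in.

Extension force acts on the full piston face: F = P × (π/4)D².
D = √(4F / (πP)) = √(4 × 5.35e5 lbf / (π × 3740 psi))

D ≈ 13.5 in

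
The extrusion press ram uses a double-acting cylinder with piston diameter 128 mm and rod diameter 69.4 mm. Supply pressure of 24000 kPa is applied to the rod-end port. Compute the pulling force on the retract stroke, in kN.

Rod-side annular area A_ann = π/4 × (128² − 69.4²) = 9085 mm^2
On retraction the pressure acts on the annular area (bore minus rod).
F = P × A_ann

F ≈ 218 kN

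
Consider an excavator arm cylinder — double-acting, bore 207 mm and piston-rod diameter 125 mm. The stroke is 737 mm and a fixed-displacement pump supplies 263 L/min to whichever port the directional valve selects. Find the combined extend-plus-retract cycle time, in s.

t ≈ 9.25 s

Cap-side area A_cap = π/4 × (207 mm)² = 33650 mm^2
Rod-side annular area A_ann = π/4 × (207² − 125²) = 21380 mm^2
t_ext = A_cap·L/Q = 5.658 s
t_ret = A_ann·L/Q = 3.595 s
t_cycle = t_ext + t_ret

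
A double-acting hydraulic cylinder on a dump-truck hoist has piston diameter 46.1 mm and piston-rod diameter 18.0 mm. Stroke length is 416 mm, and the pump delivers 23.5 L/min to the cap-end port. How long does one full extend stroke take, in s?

t ≈ 1.77 s

Cap-side area A_cap = π/4 × (46.1 mm)² = 1669 mm^2
Swept volume V = A × L; t = V / Q = A·L / Q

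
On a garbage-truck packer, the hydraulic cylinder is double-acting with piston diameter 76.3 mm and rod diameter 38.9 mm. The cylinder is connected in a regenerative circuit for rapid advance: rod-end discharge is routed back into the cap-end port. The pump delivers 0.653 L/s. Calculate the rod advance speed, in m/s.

In regeneration the rod-end outflow joins the pump flow into the cap end, so the net volume the pump must supply per unit advance equals the rod cross-section area.
Rod cross-section A_rod = π/4 × (38.9 mm)² = 1188 mm^2
v = Q_pump / A_rod

v ≈ 0.549 m/s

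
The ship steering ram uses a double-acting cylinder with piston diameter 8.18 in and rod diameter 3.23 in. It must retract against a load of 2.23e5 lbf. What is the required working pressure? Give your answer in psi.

P ≈ 5030 psi

Rod-side annular area A_ann = π/4 × (8.18² − 3.23²) = 44.36 in^2
Retraction: pressure acts on the annular area.
P = F / A = 2.23e5 lbf / A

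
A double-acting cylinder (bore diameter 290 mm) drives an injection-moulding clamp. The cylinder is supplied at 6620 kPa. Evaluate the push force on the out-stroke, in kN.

Cap-side area A_cap = π/4 × (290 mm)² = 66050 mm^2
F = P × A_cap = 6620 kPa × A_cap

F ≈ 437 kN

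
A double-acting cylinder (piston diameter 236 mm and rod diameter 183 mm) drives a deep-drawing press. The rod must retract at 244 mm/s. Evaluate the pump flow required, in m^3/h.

Q ≈ 15.3 m^3/h

Rod-side annular area A_ann = π/4 × (236² − 183²) = 17440 mm^2
Q = A × v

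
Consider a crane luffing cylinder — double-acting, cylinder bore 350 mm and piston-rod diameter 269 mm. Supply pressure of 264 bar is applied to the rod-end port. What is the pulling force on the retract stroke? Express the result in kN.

Rod-side annular area A_ann = π/4 × (350² − 269²) = 39380 mm^2
On retraction the pressure acts on the annular area (bore minus rod).
F = P × A_ann

F ≈ 1040 kN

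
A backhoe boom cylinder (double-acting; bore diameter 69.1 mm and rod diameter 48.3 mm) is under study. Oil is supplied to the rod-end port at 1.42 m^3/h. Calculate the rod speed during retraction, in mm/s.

Rod-side annular area A_ann = π/4 × (69.1² − 48.3²) = 1918 mm^2
Flow into the rod-end port fills the annular volume.
v = Q / A

v ≈ 206 mm/s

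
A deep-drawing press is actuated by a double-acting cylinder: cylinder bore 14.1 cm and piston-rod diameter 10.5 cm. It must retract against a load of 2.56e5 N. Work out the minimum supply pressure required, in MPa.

Rod-side annular area A_ann = π/4 × (14.1² − 10.5²) = 69.55 cm^2
Retraction: pressure acts on the annular area.
P = F / A = 2.56e5 N / A

P ≈ 36.8 MPa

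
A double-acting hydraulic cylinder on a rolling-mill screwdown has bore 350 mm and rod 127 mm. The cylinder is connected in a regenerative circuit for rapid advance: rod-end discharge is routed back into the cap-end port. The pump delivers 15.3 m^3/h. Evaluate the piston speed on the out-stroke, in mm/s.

v ≈ 335 mm/s

In regeneration the rod-end outflow joins the pump flow into the cap end, so the net volume the pump must supply per unit advance equals the rod cross-section area.
Rod cross-section A_rod = π/4 × (127 mm)² = 12670 mm^2
v = Q_pump / A_rod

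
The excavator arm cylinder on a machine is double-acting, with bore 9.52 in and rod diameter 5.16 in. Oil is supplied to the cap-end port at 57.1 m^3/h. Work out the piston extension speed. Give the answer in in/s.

Cap-side area A_cap = π/4 × (9.52 in)² = 71.18 in^2
v = Q / A

v ≈ 13.6 in/s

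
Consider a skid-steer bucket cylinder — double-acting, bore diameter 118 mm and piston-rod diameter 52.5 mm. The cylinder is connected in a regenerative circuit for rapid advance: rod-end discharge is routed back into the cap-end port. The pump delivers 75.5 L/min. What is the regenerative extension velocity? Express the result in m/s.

In regeneration the rod-end outflow joins the pump flow into the cap end, so the net volume the pump must supply per unit advance equals the rod cross-section area.
Rod cross-section A_rod = π/4 × (52.5 mm)² = 2165 mm^2
v = Q_pump / A_rod

v ≈ 0.581 m/s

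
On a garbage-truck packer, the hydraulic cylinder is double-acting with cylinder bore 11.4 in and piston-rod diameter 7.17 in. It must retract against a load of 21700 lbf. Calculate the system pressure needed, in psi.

Rod-side annular area A_ann = π/4 × (11.4² − 7.17²) = 61.69 in^2
Retraction: pressure acts on the annular area.
P = F / A = 21700 lbf / A

P ≈ 352 psi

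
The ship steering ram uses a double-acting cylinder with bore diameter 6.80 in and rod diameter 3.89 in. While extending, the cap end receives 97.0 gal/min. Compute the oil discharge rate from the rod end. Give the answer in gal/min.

Cap-side area A_cap = π/4 × (6.80 in)² = 36.32 in^2
Rod-side annular area A_ann = π/4 × (6.80² − 3.89²) = 24.43 in^2
Piston speed v = Q_in/A_cap; rod-end outflow Q_out = v × A_ann = Q_in × A_ann/A_cap.

Q_out ≈ 65.3 gal/min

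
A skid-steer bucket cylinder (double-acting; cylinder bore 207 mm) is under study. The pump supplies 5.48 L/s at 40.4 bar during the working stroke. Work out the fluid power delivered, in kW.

W ≈ 22.1 kW

Hydraulic power = P × Q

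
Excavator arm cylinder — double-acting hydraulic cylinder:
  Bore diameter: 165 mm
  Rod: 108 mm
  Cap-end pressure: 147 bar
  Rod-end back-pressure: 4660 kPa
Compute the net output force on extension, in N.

F ≈ 2.57e5 N

Cap-side area A_cap = π/4 × (165 mm)² = 21380 mm^2
Rod-side annular area A_ann = π/4 × (165² − 108²) = 12220 mm^2
Net thrust = P_cap·A_cap − P_rod·A_ann = 3.143e5 N − 56950 N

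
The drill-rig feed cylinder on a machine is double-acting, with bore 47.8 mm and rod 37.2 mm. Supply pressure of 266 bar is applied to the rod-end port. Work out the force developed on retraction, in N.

F ≈ 18800 N

Rod-side annular area A_ann = π/4 × (47.8² − 37.2²) = 707.6 mm^2
On retraction the pressure acts on the annular area (bore minus rod).
F = P × A_ann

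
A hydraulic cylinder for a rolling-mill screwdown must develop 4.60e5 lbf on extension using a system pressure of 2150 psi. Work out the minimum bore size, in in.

Extension force acts on the full piston face: F = P × (π/4)D².
D = √(4F / (πP)) = √(4 × 4.60e5 lbf / (π × 2150 psi))

D ≈ 16.5 in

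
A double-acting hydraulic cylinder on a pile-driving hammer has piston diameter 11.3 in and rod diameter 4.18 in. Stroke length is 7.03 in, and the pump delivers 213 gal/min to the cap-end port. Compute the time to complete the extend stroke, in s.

Cap-side area A_cap = π/4 × (11.3 in)² = 100.3 in^2
Swept volume V = A × L; t = V / Q = A·L / Q

t ≈ 0.860 s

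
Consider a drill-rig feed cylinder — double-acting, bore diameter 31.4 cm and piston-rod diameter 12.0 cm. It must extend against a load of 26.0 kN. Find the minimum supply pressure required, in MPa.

Cap-side area A_cap = π/4 × (31.4 cm)² = 774.4 cm^2
P = F / A = 26.0 kN / A

P ≈ 0.336 MPa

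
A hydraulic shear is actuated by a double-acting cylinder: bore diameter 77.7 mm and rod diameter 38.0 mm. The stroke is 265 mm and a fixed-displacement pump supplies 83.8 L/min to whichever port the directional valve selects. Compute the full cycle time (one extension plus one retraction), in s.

t ≈ 1.58 s

Cap-side area A_cap = π/4 × (77.7 mm)² = 4742 mm^2
Rod-side annular area A_ann = π/4 × (77.7² − 38.0²) = 3608 mm^2
t_ext = A_cap·L/Q = 0.8997 s
t_ret = A_ann·L/Q = 0.6845 s
t_cycle = t_ext + t_ret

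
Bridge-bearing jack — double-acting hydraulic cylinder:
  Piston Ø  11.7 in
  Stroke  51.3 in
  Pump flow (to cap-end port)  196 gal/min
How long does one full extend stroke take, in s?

Cap-side area A_cap = π/4 × (11.7 in)² = 107.5 in^2
Swept volume V = A × L; t = V / Q = A·L / Q

t ≈ 7.31 s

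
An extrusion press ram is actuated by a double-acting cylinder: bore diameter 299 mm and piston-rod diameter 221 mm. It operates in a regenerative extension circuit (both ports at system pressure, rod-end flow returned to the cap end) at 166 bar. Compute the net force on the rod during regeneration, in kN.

With equal pressure on both faces, forces on the annular region cancel; the net push is pressure × rod cross-section.
Rod cross-section A_rod = π/4 × (221 mm)² = 38360 mm^2
F = P × A_rod

F ≈ 637 kN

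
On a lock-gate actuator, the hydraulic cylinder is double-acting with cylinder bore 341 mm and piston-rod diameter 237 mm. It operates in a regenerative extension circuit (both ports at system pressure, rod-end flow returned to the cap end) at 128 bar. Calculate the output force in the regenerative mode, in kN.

F ≈ 565 kN

With equal pressure on both faces, forces on the annular region cancel; the net push is pressure × rod cross-section.
Rod cross-section A_rod = π/4 × (237 mm)² = 44120 mm^2
F = P × A_rod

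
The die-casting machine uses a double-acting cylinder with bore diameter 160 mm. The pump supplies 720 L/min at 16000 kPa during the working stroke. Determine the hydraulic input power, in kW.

Hydraulic power = P × Q

W ≈ 192 kW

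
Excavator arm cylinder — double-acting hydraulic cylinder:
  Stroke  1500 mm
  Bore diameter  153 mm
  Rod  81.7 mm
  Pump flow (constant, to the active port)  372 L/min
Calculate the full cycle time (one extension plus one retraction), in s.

t ≈ 7.63 s

Cap-side area A_cap = π/4 × (153 mm)² = 18390 mm^2
Rod-side annular area A_ann = π/4 × (153² − 81.7²) = 13140 mm^2
t_ext = A_cap·L/Q = 4.448 s
t_ret = A_ann·L/Q = 3.180 s
t_cycle = t_ext + t_ret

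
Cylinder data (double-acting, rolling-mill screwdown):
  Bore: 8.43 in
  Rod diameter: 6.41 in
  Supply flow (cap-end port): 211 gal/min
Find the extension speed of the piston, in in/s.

v ≈ 14.6 in/s

Cap-side area A_cap = π/4 × (8.43 in)² = 55.81 in^2
v = Q / A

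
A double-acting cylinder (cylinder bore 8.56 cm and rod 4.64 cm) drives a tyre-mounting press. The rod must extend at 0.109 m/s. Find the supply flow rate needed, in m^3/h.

Q ≈ 2.26 m^3/h

Cap-side area A_cap = π/4 × (8.56 cm)² = 57.55 cm^2
Q = A × v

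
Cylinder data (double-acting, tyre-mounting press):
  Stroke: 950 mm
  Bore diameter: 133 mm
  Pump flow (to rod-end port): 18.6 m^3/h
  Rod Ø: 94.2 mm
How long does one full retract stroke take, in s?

t ≈ 1.27 s

Rod-side annular area A_ann = π/4 × (133² − 94.2²) = 6924 mm^2
Swept volume V = A × L; t = V / Q = A·L / Q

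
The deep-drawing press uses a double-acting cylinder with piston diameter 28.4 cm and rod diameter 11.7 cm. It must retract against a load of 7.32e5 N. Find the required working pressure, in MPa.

Rod-side annular area A_ann = π/4 × (28.4² − 11.7²) = 526.0 cm^2
Retraction: pressure acts on the annular area.
P = F / A = 7.32e5 N / A

P ≈ 13.9 MPa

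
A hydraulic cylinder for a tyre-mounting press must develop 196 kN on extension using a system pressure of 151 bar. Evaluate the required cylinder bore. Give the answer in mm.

D ≈ 129 mm

Extension force acts on the full piston face: F = P × (π/4)D².
D = √(4F / (πP)) = √(4 × 196 kN / (π × 151 bar))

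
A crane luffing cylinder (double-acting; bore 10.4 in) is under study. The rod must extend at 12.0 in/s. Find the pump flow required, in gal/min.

Q ≈ 265 gal/min

Cap-side area A_cap = π/4 × (10.4 in)² = 84.95 in^2
Q = A × v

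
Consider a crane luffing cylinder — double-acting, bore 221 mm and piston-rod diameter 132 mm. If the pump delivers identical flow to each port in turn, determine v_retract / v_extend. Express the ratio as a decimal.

v_ret/v_ext ≈ 1.55

Cap-side area A_cap = π/4 × (221 mm)² = 38360 mm^2
Rod-side annular area A_ann = π/4 × (221² − 132²) = 24670 mm^2
For equal Q, v ∝ 1/A, so v_ret/v_ext = A_cap/A_ann.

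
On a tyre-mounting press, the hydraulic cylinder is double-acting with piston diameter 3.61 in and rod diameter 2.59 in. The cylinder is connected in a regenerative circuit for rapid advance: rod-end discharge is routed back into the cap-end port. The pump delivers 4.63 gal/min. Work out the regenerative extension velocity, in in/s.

In regeneration the rod-end outflow joins the pump flow into the cap end, so the net volume the pump must supply per unit advance equals the rod cross-section area.
Rod cross-section A_rod = π/4 × (2.59 in)² = 5.269 in^2
v = Q_pump / A_rod

v ≈ 3.38 in/s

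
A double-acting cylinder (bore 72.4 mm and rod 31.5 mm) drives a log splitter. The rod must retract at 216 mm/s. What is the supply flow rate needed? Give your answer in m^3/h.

Rod-side annular area A_ann = π/4 × (72.4² − 31.5²) = 3338 mm^2
Q = A × v

Q ≈ 2.60 m^3/h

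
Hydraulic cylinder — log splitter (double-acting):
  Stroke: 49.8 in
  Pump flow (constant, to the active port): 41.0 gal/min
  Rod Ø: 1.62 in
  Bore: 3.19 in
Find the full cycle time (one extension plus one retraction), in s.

t ≈ 4.39 s

Cap-side area A_cap = π/4 × (3.19 in)² = 7.992 in^2
Rod-side annular area A_ann = π/4 × (3.19² − 1.62²) = 5.931 in^2
t_ext = A_cap·L/Q = 2.521 s
t_ret = A_ann·L/Q = 1.871 s
t_cycle = t_ext + t_ret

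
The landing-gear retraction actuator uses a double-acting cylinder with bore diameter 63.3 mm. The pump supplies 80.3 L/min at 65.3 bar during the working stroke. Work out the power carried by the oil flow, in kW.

Hydraulic power = P × Q

W ≈ 8.74 kW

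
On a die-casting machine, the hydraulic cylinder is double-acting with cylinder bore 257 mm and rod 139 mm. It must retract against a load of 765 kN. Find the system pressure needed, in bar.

Rod-side annular area A_ann = π/4 × (257² − 139²) = 36700 mm^2
Retraction: pressure acts on the annular area.
P = F / A = 765 kN / A

P ≈ 208 bar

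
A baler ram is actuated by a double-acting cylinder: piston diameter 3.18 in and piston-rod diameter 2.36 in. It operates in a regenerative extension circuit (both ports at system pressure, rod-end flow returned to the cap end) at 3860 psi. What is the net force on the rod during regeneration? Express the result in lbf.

With equal pressure on both faces, forces on the annular region cancel; the net push is pressure × rod cross-section.
Rod cross-section A_rod = π/4 × (2.36 in)² = 4.374 in^2
F = P × A_rod

F ≈ 16900 lbf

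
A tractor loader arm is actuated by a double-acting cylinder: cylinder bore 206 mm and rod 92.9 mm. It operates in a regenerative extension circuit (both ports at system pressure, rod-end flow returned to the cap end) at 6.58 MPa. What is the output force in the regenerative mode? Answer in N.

With equal pressure on both faces, forces on the annular region cancel; the net push is pressure × rod cross-section.
Rod cross-section A_rod = π/4 × (92.9 mm)² = 6778 mm^2
F = P × A_rod

F ≈ 44600 N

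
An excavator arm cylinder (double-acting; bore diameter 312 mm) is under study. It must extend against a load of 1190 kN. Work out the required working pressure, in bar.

Cap-side area A_cap = π/4 × (312 mm)² = 76450 mm^2
P = F / A = 1190 kN / A

P ≈ 156 bar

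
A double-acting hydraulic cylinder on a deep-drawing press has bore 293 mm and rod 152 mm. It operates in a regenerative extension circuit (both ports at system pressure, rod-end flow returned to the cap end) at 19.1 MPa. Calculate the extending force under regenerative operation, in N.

With equal pressure on both faces, forces on the annular region cancel; the net push is pressure × rod cross-section.
Rod cross-section A_rod = π/4 × (152 mm)² = 18150 mm^2
F = P × A_rod

F ≈ 3.47e5 N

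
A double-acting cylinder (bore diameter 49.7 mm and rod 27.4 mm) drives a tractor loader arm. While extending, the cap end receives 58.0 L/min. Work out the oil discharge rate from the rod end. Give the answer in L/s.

Cap-side area A_cap = π/4 × (49.7 mm)² = 1940 mm^2
Rod-side annular area A_ann = π/4 × (49.7² − 27.4²) = 1350 mm^2
Piston speed v = Q_in/A_cap; rod-end outflow Q_out = v × A_ann = Q_in × A_ann/A_cap.

Q_out ≈ 0.673 L/s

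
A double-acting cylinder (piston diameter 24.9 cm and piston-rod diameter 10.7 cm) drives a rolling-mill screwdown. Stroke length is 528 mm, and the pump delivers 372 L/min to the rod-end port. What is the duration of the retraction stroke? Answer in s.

t ≈ 3.38 s

Rod-side annular area A_ann = π/4 × (24.9² − 10.7²) = 397.0 cm^2
Swept volume V = A × L; t = V / Q = A·L / Q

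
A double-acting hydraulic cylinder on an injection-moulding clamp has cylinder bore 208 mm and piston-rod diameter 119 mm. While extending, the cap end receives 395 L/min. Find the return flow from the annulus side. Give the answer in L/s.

Cap-side area A_cap = π/4 × (208 mm)² = 33980 mm^2
Rod-side annular area A_ann = π/4 × (208² − 119²) = 22860 mm^2
Piston speed v = Q_in/A_cap; rod-end outflow Q_out = v × A_ann = Q_in × A_ann/A_cap.

Q_out ≈ 4.43 L/s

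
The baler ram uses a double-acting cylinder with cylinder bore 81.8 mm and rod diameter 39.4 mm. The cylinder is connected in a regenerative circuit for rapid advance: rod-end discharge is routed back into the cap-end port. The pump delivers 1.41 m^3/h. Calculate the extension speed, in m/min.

v ≈ 19.3 m/min

In regeneration the rod-end outflow joins the pump flow into the cap end, so the net volume the pump must supply per unit advance equals the rod cross-section area.
Rod cross-section A_rod = π/4 × (39.4 mm)² = 1219 mm^2
v = Q_pump / A_rod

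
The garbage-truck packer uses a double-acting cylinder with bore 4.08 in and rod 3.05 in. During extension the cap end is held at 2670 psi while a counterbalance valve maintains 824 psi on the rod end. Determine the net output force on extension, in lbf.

F ≈ 30200 lbf

Cap-side area A_cap = π/4 × (4.08 in)² = 13.07 in^2
Rod-side annular area A_ann = π/4 × (4.08² − 3.05²) = 5.768 in^2
Net thrust = P_cap·A_cap − P_rod·A_ann = 34910 lbf − 4753 lbf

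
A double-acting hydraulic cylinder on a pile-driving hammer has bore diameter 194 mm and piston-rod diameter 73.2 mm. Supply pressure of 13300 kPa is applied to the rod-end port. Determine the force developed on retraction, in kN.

Rod-side annular area A_ann = π/4 × (194² − 73.2²) = 25350 mm^2
On retraction the pressure acts on the annular area (bore minus rod).
F = P × A_ann

F ≈ 337 kN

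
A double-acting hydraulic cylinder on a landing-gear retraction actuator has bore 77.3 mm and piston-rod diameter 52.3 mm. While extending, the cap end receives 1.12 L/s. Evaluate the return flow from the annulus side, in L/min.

Q_out ≈ 36.4 L/min

Cap-side area A_cap = π/4 × (77.3 mm)² = 4693 mm^2
Rod-side annular area A_ann = π/4 × (77.3² − 52.3²) = 2545 mm^2
Piston speed v = Q_in/A_cap; rod-end outflow Q_out = v × A_ann = Q_in × A_ann/A_cap.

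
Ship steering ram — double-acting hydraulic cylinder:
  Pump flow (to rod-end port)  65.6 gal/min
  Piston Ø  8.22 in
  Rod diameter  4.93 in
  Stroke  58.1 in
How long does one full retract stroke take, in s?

Rod-side annular area A_ann = π/4 × (8.22² − 4.93²) = 33.98 in^2
Swept volume V = A × L; t = V / Q = A·L / Q

t ≈ 7.82 s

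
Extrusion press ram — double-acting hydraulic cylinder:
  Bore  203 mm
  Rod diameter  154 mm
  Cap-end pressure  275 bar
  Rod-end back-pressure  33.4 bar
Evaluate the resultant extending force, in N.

F ≈ 8.44e5 N

Cap-side area A_cap = π/4 × (203 mm)² = 32370 mm^2
Rod-side annular area A_ann = π/4 × (203² − 154²) = 13740 mm^2
Net thrust = P_cap·A_cap − P_rod·A_ann = 8.901e5 N − 45890 N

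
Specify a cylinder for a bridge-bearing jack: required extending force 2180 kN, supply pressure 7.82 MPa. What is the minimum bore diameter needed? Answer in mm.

D ≈ 596 mm

Extension force acts on the full piston face: F = P × (π/4)D².
D = √(4F / (πP)) = √(4 × 2180 kN / (π × 7.82 MPa))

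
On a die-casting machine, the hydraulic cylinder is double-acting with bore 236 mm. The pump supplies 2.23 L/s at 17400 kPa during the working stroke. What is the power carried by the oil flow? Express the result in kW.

W ≈ 38.8 kW

Hydraulic power = P × Q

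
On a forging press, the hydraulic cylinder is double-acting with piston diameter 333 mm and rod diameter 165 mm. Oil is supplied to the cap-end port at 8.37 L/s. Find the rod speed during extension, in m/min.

Cap-side area A_cap = π/4 × (333 mm)² = 87090 mm^2
v = Q / A

v ≈ 5.77 m/min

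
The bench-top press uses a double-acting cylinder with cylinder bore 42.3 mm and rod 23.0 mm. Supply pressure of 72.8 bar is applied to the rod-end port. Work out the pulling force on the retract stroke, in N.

Rod-side annular area A_ann = π/4 × (42.3² − 23.0²) = 989.8 mm^2
On retraction the pressure acts on the annular area (bore minus rod).
F = P × A_ann

F ≈ 7210 N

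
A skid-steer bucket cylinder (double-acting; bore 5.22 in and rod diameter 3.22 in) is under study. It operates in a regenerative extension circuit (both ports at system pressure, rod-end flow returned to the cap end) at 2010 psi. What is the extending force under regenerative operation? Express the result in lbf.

F ≈ 16400 lbf

With equal pressure on both faces, forces on the annular region cancel; the net push is pressure × rod cross-section.
Rod cross-section A_rod = π/4 × (3.22 in)² = 8.143 in^2
F = P × A_rod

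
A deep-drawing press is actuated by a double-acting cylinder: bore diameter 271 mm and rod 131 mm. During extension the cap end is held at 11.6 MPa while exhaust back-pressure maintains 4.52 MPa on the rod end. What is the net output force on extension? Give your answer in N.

Cap-side area A_cap = π/4 × (271 mm)² = 57680 mm^2
Rod-side annular area A_ann = π/4 × (271² − 131²) = 44200 mm^2
Net thrust = P_cap·A_cap − P_rod·A_ann = 6.691e5 N − 1.998e5 N

F ≈ 4.69e5 N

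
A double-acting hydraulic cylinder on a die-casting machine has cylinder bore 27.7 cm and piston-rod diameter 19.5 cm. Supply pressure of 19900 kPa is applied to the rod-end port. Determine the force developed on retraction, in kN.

Rod-side annular area A_ann = π/4 × (27.7² − 19.5²) = 304.0 cm^2
On retraction the pressure acts on the annular area (bore minus rod).
F = P × A_ann

F ≈ 605 kN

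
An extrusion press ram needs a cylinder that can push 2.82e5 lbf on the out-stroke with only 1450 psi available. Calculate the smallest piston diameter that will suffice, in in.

Extension force acts on the full piston face: F = P × (π/4)D².
D = √(4F / (πP)) = √(4 × 2.82e5 lbf / (π × 1450 psi))

D ≈ 15.7 in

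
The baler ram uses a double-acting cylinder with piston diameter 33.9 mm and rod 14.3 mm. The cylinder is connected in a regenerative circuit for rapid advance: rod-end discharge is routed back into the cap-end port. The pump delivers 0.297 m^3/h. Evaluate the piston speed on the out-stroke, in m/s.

v ≈ 0.514 m/s

In regeneration the rod-end outflow joins the pump flow into the cap end, so the net volume the pump must supply per unit advance equals the rod cross-section area.
Rod cross-section A_rod = π/4 × (14.3 mm)² = 160.6 mm^2
v = Q_pump / A_rod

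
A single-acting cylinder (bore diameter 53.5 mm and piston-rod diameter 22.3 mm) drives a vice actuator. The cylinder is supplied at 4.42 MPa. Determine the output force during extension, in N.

Cap-side area A_cap = π/4 × (53.5 mm)² = 2248 mm^2
F = P × A_cap = 4.42 MPa × A_cap

F ≈ 9940 N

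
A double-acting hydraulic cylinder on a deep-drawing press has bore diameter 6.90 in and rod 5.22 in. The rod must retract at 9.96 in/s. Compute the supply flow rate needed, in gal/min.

Q ≈ 41.4 gal/min

Rod-side annular area A_ann = π/4 × (6.90² − 5.22²) = 15.99 in^2
Q = A × v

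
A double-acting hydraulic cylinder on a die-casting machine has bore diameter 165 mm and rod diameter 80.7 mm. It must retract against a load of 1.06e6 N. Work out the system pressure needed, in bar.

P ≈ 652 bar

Rod-side annular area A_ann = π/4 × (165² − 80.7²) = 16270 mm^2
Retraction: pressure acts on the annular area.
P = F / A = 1.06e6 N / A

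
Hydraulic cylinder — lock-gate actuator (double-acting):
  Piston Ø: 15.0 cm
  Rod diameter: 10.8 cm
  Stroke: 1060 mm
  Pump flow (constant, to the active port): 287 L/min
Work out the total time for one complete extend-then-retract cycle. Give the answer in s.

Cap-side area A_cap = π/4 × (15.0 cm)² = 176.7 cm^2
Rod-side annular area A_ann = π/4 × (15.0² − 10.8²) = 85.11 cm^2
t_ext = A_cap·L/Q = 3.916 s
t_ret = A_ann·L/Q = 1.886 s
t_cycle = t_ext + t_ret

t ≈ 5.80 s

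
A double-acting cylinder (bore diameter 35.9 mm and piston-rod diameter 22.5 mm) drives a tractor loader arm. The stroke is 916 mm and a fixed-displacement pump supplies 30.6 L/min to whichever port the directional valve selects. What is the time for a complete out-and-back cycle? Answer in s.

Cap-side area A_cap = π/4 × (35.9 mm)² = 1012 mm^2
Rod-side annular area A_ann = π/4 × (35.9² − 22.5²) = 614.6 mm^2
t_ext = A_cap·L/Q = 1.818 s
t_ret = A_ann·L/Q = 1.104 s
t_cycle = t_ext + t_ret

t ≈ 2.92 s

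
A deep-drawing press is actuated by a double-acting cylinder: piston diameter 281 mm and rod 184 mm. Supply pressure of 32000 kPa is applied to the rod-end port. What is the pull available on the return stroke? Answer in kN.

F ≈ 1130 kN

Rod-side annular area A_ann = π/4 × (281² − 184²) = 35430 mm^2
On retraction the pressure acts on the annular area (bore minus rod).
F = P × A_ann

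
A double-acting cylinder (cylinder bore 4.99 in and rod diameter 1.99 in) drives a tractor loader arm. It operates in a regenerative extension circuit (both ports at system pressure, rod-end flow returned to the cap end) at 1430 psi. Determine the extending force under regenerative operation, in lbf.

With equal pressure on both faces, forces on the annular region cancel; the net push is pressure × rod cross-section.
Rod cross-section A_rod = π/4 × (1.99 in)² = 3.110 in^2
F = P × A_rod

F ≈ 4450 lbf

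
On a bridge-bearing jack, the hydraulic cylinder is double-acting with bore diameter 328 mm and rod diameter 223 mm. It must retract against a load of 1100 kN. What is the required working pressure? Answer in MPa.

P ≈ 24.2 MPa

Rod-side annular area A_ann = π/4 × (328² − 223²) = 45440 mm^2
Retraction: pressure acts on the annular area.
P = F / A = 1100 kN / A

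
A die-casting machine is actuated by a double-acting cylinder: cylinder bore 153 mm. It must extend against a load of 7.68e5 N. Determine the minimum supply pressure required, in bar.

Cap-side area A_cap = π/4 × (153 mm)² = 18390 mm^2
P = F / A = 7.68e5 N / A

P ≈ 418 bar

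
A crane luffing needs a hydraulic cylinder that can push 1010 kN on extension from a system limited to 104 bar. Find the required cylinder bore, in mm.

Extension force acts on the full piston face: F = P × (π/4)D².
D = √(4F / (πP)) = √(4 × 1010 kN / (π × 104 bar))

D ≈ 352 mm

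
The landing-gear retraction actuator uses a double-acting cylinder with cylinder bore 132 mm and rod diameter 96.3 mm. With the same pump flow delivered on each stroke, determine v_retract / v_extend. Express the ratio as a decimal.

Cap-side area A_cap = π/4 × (132 mm)² = 13680 mm^2
Rod-side annular area A_ann = π/4 × (132² − 96.3²) = 6401 mm^2
For equal Q, v ∝ 1/A, so v_ret/v_ext = A_cap/A_ann.

v_ret/v_ext ≈ 2.14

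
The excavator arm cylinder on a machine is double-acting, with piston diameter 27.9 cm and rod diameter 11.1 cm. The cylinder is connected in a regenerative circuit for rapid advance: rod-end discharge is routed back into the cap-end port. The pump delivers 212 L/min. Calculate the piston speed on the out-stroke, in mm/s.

v ≈ 365 mm/s

In regeneration the rod-end outflow joins the pump flow into the cap end, so the net volume the pump must supply per unit advance equals the rod cross-section area.
Rod cross-section A_rod = π/4 × (11.1 cm)² = 96.77 cm^2
v = Q_pump / A_rod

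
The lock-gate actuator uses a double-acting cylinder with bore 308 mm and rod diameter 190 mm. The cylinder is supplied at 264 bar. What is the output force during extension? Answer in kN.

Cap-side area A_cap = π/4 × (308 mm)² = 74510 mm^2
F = P × A_cap = 264 bar × A_cap

F ≈ 1970 kN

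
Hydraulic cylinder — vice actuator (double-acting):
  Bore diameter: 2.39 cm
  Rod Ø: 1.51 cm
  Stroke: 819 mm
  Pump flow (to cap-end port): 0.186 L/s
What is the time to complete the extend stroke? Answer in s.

Cap-side area A_cap = π/4 × (2.39 cm)² = 4.486 cm^2
Swept volume V = A × L; t = V / Q = A·L / Q

t ≈ 1.98 s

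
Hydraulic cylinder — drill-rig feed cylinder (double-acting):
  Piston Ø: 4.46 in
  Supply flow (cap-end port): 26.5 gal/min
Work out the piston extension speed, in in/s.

v ≈ 6.53 in/s

Cap-side area A_cap = π/4 × (4.46 in)² = 15.62 in^2
v = Q / A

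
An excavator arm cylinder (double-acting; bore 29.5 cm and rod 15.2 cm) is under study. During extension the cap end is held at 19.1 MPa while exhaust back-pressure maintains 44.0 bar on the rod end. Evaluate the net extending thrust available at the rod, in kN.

F ≈ 1080 kN

Cap-side area A_cap = π/4 × (29.5 cm)² = 683.5 cm^2
Rod-side annular area A_ann = π/4 × (29.5² − 15.2²) = 502.0 cm^2
Net thrust = P_cap·A_cap − P_rod·A_ann = 1305 kN − 220.9 kN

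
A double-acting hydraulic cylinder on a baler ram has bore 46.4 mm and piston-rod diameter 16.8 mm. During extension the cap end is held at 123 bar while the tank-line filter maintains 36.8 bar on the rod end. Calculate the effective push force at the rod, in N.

Cap-side area A_cap = π/4 × (46.4 mm)² = 1691 mm^2
Rod-side annular area A_ann = π/4 × (46.4² − 16.8²) = 1469 mm^2
Net thrust = P_cap·A_cap − P_rod·A_ann = 20800 N − 5407 N

F ≈ 15400 N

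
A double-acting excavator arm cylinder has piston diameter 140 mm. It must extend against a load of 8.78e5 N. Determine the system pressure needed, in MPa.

Cap-side area A_cap = π/4 × (140 mm)² = 15390 mm^2
P = F / A = 8.78e5 N / A

P ≈ 57.0 MPa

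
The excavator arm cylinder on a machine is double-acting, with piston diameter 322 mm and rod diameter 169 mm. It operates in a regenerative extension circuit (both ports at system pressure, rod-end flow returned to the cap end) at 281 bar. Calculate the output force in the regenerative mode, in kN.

F ≈ 630 kN

With equal pressure on both faces, forces on the annular region cancel; the net push is pressure × rod cross-section.
Rod cross-section A_rod = π/4 × (169 mm)² = 22430 mm^2
F = P × A_rod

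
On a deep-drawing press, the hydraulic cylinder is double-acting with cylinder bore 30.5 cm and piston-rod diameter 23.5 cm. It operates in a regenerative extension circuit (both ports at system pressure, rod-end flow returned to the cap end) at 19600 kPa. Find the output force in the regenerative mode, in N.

With equal pressure on both faces, forces on the annular region cancel; the net push is pressure × rod cross-section.
Rod cross-section A_rod = π/4 × (23.5 cm)² = 433.7 cm^2
F = P × A_rod

F ≈ 8.50e5 N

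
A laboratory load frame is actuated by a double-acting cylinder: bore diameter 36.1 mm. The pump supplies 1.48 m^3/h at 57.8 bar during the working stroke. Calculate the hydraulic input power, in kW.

W ≈ 2.38 kW

Hydraulic power = P × Q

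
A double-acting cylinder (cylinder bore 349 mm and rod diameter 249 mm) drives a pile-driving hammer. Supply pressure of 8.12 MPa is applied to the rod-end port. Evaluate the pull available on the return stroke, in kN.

F ≈ 381 kN

Rod-side annular area A_ann = π/4 × (349² − 249²) = 46970 mm^2
On retraction the pressure acts on the annular area (bore minus rod).
F = P × A_ann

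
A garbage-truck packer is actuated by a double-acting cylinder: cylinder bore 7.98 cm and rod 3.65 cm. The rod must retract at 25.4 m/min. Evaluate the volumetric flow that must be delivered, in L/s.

Rod-side annular area A_ann = π/4 × (7.98² − 3.65²) = 39.55 cm^2
Q = A × v

Q ≈ 1.67 L/s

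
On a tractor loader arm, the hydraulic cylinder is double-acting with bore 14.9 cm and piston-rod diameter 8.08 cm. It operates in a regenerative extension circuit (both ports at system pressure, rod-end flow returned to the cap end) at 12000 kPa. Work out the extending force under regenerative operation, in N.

F ≈ 61500 N

With equal pressure on both faces, forces on the annular region cancel; the net push is pressure × rod cross-section.
Rod cross-section A_rod = π/4 × (8.08 cm)² = 51.28 cm^2
F = P × A_rod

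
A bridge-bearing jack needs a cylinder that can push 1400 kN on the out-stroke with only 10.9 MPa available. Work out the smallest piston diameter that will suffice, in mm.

D ≈ 404 mm

Extension force acts on the full piston face: F = P × (π/4)D².
D = √(4F / (πP)) = √(4 × 1400 kN / (π × 10.9 MPa))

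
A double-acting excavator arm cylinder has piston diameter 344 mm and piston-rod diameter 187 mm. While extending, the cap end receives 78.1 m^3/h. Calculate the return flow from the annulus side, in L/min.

Cap-side area A_cap = π/4 × (344 mm)² = 92940 mm^2
Rod-side annular area A_ann = π/4 × (344² − 187²) = 65480 mm^2
Piston speed v = Q_in/A_cap; rod-end outflow Q_out = v × A_ann = Q_in × A_ann/A_cap.

Q_out ≈ 917 L/min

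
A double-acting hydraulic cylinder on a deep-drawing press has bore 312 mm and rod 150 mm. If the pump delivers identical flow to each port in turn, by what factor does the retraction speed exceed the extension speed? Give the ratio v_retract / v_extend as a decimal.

Cap-side area A_cap = π/4 × (312 mm)² = 76450 mm^2
Rod-side annular area A_ann = π/4 × (312² − 150²) = 58780 mm^2
For equal Q, v ∝ 1/A, so v_ret/v_ext = A_cap/A_ann.

v_ret/v_ext ≈ 1.30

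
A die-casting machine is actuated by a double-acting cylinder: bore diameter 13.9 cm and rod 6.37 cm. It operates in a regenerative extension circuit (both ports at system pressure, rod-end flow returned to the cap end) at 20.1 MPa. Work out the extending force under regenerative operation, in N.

F ≈ 64100 N

With equal pressure on both faces, forces on the annular region cancel; the net push is pressure × rod cross-section.
Rod cross-section A_rod = π/4 × (6.37 cm)² = 31.87 cm^2
F = P × A_rod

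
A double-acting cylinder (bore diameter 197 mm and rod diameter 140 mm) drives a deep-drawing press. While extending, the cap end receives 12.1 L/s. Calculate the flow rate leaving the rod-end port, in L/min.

Q_out ≈ 359 L/min

Cap-side area A_cap = π/4 × (197 mm)² = 30480 mm^2
Rod-side annular area A_ann = π/4 × (197² − 140²) = 15090 mm^2
Piston speed v = Q_in/A_cap; rod-end outflow Q_out = v × A_ann = Q_in × A_ann/A_cap.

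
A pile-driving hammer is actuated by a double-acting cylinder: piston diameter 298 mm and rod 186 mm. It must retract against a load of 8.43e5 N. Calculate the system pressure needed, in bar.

P ≈ 198 bar

Rod-side annular area A_ann = π/4 × (298² − 186²) = 42570 mm^2
Retraction: pressure acts on the annular area.
P = F / A = 8.43e5 N / A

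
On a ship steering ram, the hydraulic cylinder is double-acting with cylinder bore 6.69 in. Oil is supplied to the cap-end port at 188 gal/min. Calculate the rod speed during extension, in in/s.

Cap-side area A_cap = π/4 × (6.69 in)² = 35.15 in^2
v = Q / A

v ≈ 20.6 in/s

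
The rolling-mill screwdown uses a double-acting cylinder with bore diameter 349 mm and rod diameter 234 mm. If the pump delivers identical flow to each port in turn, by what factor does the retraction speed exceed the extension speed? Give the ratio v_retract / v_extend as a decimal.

v_ret/v_ext ≈ 1.82

Cap-side area A_cap = π/4 × (349 mm)² = 95660 mm^2
Rod-side annular area A_ann = π/4 × (349² − 234²) = 52660 mm^2
For equal Q, v ∝ 1/A, so v_ret/v_ext = A_cap/A_ann.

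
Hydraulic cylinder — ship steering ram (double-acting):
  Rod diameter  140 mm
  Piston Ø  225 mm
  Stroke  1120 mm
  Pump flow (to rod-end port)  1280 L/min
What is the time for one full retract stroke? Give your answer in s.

t ≈ 1.28 s

Rod-side annular area A_ann = π/4 × (225² − 140²) = 24370 mm^2
Swept volume V = A × L; t = V / Q = A·L / Q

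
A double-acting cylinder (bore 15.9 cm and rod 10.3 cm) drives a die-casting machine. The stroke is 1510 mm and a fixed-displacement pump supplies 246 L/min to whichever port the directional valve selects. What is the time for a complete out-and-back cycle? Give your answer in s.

t ≈ 11.6 s

Cap-side area A_cap = π/4 × (15.9 cm)² = 198.6 cm^2
Rod-side annular area A_ann = π/4 × (15.9² − 10.3²) = 115.2 cm^2
t_ext = A_cap·L/Q = 7.313 s
t_ret = A_ann·L/Q = 4.244 s
t_cycle = t_ext + t_ret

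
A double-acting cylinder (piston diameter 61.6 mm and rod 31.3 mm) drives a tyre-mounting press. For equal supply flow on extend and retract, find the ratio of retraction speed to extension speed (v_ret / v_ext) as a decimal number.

v_ret/v_ext ≈ 1.35

Cap-side area A_cap = π/4 × (61.6 mm)² = 2980 mm^2
Rod-side annular area A_ann = π/4 × (61.6² − 31.3²) = 2211 mm^2
For equal Q, v ∝ 1/A, so v_ret/v_ext = A_cap/A_ann.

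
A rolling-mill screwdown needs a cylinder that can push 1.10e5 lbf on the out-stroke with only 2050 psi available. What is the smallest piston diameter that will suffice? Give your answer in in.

Extension force acts on the full piston face: F = P × (π/4)D².
D = √(4F / (πP)) = √(4 × 1.10e5 lbf / (π × 2050 psi))

D ≈ 8.27 in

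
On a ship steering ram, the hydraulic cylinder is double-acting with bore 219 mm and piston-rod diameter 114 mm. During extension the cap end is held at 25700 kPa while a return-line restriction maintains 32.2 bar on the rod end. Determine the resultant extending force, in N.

F ≈ 8.80e5 N

Cap-side area A_cap = π/4 × (219 mm)² = 37670 mm^2
Rod-side annular area A_ann = π/4 × (219² − 114²) = 27460 mm^2
Net thrust = P_cap·A_cap − P_rod·A_ann = 9.681e5 N − 88430 N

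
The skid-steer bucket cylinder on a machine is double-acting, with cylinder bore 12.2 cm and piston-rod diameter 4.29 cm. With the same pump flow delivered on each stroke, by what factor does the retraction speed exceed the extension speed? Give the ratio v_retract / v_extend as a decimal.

Cap-side area A_cap = π/4 × (12.2 cm)² = 116.9 cm^2
Rod-side annular area A_ann = π/4 × (12.2² − 4.29²) = 102.4 cm^2
For equal Q, v ∝ 1/A, so v_ret/v_ext = A_cap/A_ann.

v_ret/v_ext ≈ 1.14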